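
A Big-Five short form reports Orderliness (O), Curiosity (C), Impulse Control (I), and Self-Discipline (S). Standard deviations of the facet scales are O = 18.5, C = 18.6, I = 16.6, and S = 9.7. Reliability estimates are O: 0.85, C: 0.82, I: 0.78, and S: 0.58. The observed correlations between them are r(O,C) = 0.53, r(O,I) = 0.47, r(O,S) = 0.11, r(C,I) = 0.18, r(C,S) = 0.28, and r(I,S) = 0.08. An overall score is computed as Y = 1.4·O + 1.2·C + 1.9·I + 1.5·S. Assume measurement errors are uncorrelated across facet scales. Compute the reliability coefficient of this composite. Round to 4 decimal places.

0.8854

Var(Y) = 1.4²·18.5² + 1.2²·18.6² + 1.9²·16.6² + 1.5²·9.7² + 2·[1.68·18.5·18.6·0.53 + 2.66·18.5·16.6·0.47 + 2.1·18.5·9.7·0.11 + 2.28·18.6·16.6·0.18 + 1.8·18.6·9.7·0.28 + 2.85·16.6·9.7·0.08] = 2375.47 + 1972.27 = 4347.74.
Because errors are independent across components, Cov(Tᵢ,Tⱼ) = Cov(Xᵢ,Xⱼ); the off-diagonal part of the true-score variance is the same as above.
True-score variance = [1.4²·18.5²·0.85 + 1.2²·18.6²·0.82 + 1.9²·16.6²·0.78 + 1.5²·9.7²·0.58] + 1972.27 = 1877.41 + 1972.27 = 3849.68.
Reliability = 3849.68 / 4347.74 = 0.8854.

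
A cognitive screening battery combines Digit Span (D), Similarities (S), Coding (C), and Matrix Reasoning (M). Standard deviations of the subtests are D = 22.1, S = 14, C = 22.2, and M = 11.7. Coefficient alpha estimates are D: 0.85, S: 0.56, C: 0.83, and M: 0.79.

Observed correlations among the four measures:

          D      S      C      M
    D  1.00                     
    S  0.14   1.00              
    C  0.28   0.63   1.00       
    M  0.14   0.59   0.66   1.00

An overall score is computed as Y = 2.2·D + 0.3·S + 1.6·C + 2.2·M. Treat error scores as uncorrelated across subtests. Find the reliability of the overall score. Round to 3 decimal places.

0.901

Var(Y) = 2.2²·22.1² + 0.3²·14² + 1.6²·22.2² + 2.2²·11.7² + 2·[0.66·22.1·14·0.14 + 3.52·22.1·22.2·0.28 + 4.84·22.1·11.7·0.14 + 0.48·14·22.2·0.63 + 0.66·14·11.7·0.59 + 3.52·22.2·11.7·0.66] = 4305.76 + 2897.1 = 7202.86.
Because errors are independent across components, Cov(Tᵢ,Tⱼ) = Cov(Xᵢ,Xⱼ); the off-diagonal part of the true-score variance is the same as above.
True-score variance = [2.2²·22.1²·0.85 + 0.3²·14²·0.56 + 1.6²·22.2²·0.83 + 2.2²·11.7²·0.79] + 2897.1 = 3589.8 + 2897.1 = 6486.89.
Reliability = 6486.89 / 7202.86 = 0.901.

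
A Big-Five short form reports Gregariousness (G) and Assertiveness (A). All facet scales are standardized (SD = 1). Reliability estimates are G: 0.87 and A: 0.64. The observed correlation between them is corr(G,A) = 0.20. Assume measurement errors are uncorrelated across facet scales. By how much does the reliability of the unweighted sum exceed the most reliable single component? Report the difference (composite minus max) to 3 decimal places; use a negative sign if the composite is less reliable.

Var(sum) = 2 + 0.4 = 2.4; true-score variance = 1.51 + 0.4 = 1.91; composite reliability = 0.7958.
Max component reliability = 0.8700.
Difference = 0.7958 − 0.8700 = -0.074.

-0.074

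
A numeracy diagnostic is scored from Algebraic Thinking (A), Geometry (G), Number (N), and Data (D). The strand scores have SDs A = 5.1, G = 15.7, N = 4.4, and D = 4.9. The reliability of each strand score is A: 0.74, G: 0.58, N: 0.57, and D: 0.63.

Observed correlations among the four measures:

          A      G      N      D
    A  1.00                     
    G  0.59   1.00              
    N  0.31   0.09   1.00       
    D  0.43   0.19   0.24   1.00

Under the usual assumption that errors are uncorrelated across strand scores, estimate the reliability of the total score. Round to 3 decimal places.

0.744

Var(A+G+N+D) = 5.1² + 15.7² + 4.4² + 4.9² + 2·[5.1·15.7·0.59 + 5.1·4.4·0.31 + 5.1·4.9·0.43 + 15.7·4.4·0.09 + 15.7·4.9·0.19 + 4.4·4.9·0.24] = 315.87 + 181.903 = 497.773.
Under uncorrelated errors the observed covariances equal the true-score covariances, so only the own-variance terms attenuate.
True-score variance = [5.1²·0.74 + 15.7²·0.58 + 4.4²·0.57 + 4.9²·0.63] + 181.903 = 188.373 + 181.903 = 370.276.
Reliability = 370.276 / 497.773 = 0.744.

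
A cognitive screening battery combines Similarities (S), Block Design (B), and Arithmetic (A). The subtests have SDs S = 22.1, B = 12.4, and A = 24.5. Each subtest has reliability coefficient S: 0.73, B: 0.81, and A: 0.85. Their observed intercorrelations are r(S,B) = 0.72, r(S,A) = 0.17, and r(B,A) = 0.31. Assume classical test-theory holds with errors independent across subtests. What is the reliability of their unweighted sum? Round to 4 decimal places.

Var(S+B+A) = 22.1² + 12.4² + 24.5² + 2·[22.1·12.4·0.72 + 22.1·24.5·0.17 + 12.4·24.5·0.31] = 1242.42 + 767.067 = 2009.49.
Because errors are independent across components, Cov(Tᵢ,Tⱼ) = Cov(Xᵢ,Xⱼ); the off-diagonal part of the true-score variance is the same as above.
True-score variance = [22.1²·0.73 + 12.4²·0.81 + 24.5²·0.85] + 767.067 = 991.297 + 767.067 = 1758.36.
Reliability = 1758.36 / 2009.49 = 0.8750.

0.8750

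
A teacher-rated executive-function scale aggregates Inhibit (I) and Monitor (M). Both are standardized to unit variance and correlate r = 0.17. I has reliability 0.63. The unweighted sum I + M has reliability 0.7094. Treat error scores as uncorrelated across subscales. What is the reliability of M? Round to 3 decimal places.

Var(I+M) = 2 + 2·0.17 = 2.340.
True-score variance = ρ_I + ρ_M + 2·0.17, so 0.7094 = (0.63 + ρ_M + 0.34) / 2.340.
ρ_M = 0.7094·2.340 − 0.63 − 0.34 = 0.690.

0.690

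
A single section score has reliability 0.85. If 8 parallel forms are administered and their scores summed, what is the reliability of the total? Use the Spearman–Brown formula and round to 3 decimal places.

ρ_k = kρ / (1 + (k−1)ρ) = 8·0.85 / (1 + 7·0.85) = 6.800 / 6.950 = 0.978.

0.978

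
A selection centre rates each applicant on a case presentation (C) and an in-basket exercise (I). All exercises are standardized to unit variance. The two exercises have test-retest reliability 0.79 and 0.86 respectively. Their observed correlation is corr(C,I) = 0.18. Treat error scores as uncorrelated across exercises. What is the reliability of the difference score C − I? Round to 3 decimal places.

0.787

Var(C−I) = 1 + 1 − 2·0.18 = 2 − 0.36 = 1.64.
With uncorrelated errors the cross-covariances are all true-score covariance, so they carry over unchanged; only the diagonal terms shrink to ρᵢσᵢ².
True-score variance = [0.79 + 0.86] − 0.36 = 1.65 − 0.36 = 1.29.
Reliability = 1.29 / 1.64 = 0.787.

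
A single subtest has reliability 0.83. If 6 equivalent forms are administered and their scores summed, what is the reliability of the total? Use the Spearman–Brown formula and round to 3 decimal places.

ρ_k = kρ / (1 + (k−1)ρ) = 6·0.83 / (1 + 5·0.83) = 4.980 / 5.150 = 0.967.

0.967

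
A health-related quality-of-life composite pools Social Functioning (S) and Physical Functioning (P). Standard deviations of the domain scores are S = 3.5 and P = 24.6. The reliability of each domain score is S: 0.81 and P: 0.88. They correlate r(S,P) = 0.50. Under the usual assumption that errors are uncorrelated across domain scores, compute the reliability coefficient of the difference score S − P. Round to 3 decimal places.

Var(S−P) = 3.5² + 24.6² − 2·3.5·24.6·0.50 = 617.41 − 86.1 = 531.31.
With uncorrelated errors the cross-covariances are all true-score covariance, so they carry over unchanged; only the diagonal terms shrink to ρᵢσᵢ².
True-score variance = [3.5²·0.81 + 24.6²·0.88] − 86.1 = 542.463 − 86.1 = 456.363.
Reliability = 456.363 / 531.31 = 0.859.

0.859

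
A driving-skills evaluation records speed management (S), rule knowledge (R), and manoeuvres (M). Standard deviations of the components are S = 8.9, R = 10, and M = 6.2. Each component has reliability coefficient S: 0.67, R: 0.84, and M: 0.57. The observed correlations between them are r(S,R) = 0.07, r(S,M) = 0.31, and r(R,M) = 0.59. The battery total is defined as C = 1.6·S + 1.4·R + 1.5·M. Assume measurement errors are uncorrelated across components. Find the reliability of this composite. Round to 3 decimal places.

0.819

Var(C) = 1.6²·8.9² + 1.4²·10² + 1.5²·6.2² + 2·[2.24·8.9·10·0.07 + 2.4·8.9·6.2·0.31 + 2.1·10·6.2·0.59] = 485.268 + 263.654 = 748.922.
With uncorrelated errors the cross-covariances are all true-score covariance, so they carry over unchanged; only the diagonal terms shrink to ρᵢσᵢ².
True-score variance = [1.6²·8.9²·0.67 + 1.4²·10²·0.84 + 1.5²·6.2²·0.57] + 263.654 = 349.8 + 263.654 = 613.455.
Reliability = 613.455 / 748.922 = 0.819.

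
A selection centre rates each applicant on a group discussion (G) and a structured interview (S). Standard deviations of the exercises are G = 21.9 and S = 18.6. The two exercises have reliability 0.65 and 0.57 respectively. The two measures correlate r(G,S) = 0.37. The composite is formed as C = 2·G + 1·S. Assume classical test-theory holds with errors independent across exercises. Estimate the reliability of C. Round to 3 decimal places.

Var(C) = 2²·21.9² + 18.6² + 2·[2·21.9·18.6·0.37] = 2264.4 + 602.863 = 2867.26.
Because errors are independent across components, Cov(Tᵢ,Tⱼ) = Cov(Xᵢ,Xⱼ); the off-diagonal part of the true-score variance is the same as above.
True-score variance = [2²·21.9²·0.65 + 18.6²·0.57] + 602.863 = 1444.18 + 602.863 = 2047.05.
Reliability = 2047.05 / 2867.26 = 0.714.

0.714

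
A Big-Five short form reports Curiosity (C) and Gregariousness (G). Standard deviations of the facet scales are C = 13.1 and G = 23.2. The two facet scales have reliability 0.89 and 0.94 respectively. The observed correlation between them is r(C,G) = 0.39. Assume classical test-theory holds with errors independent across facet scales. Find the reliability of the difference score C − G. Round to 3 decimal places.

0.892

Var(C−G) = 13.1² + 23.2² − 2·13.1·23.2·0.39 = 709.85 − 237.058 = 472.792.
Under uncorrelated errors the observed covariances equal the true-score covariances, so only the own-variance terms attenuate.
True-score variance = [13.1²·0.89 + 23.2²·0.94] − 237.058 = 658.678 − 237.058 = 421.621.
Reliability = 421.621 / 472.792 = 0.892.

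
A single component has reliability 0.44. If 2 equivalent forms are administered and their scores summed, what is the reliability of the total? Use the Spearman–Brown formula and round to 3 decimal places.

0.611

ρ_k = kρ / (1 + (k−1)ρ) = 2·0.44 / (1 + 1·0.44) = 0.880 / 1.440 = 0.611.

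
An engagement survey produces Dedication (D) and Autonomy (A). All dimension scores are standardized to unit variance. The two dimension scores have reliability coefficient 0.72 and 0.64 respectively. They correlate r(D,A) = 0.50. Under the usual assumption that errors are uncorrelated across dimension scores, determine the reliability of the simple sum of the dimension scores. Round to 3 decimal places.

Var(D+A) = 2 + 2·[0.50] = 2 + 1 = 3.
With uncorrelated errors the cross-covariances are all true-score covariance, so they carry over unchanged; only the diagonal terms shrink to ρᵢσᵢ².
True-score variance = [0.72 + 0.64] + 1 = 1.36 + 1 = 2.36.
Reliability = 2.36 / 3 = 0.787.

0.787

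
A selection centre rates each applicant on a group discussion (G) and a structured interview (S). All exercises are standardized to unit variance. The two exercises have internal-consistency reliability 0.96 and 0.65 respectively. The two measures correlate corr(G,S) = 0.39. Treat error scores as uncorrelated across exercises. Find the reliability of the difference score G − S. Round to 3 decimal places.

Var(G−S) = 1 + 1 − 2·0.39 = 2 − 0.78 = 1.22.
Because errors are independent across components, Cov(Tᵢ,Tⱼ) = Cov(Xᵢ,Xⱼ); the off-diagonal part of the true-score variance is the same as above.
True-score variance = [0.96 + 0.65] − 0.78 = 1.61 − 0.78 = 0.83.
Reliability = 0.83 / 1.22 = 0.680.

0.680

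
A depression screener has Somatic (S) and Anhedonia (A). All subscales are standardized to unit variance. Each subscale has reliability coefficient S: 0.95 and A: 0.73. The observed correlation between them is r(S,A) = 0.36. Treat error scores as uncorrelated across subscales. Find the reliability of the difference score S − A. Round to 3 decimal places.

Var(S−A) = 1 + 1 − 2·0.36 = 2 − 0.72 = 1.28.
Under uncorrelated errors the observed covariances equal the true-score covariances, so only the own-variance terms attenuate.
True-score variance = [0.95 + 0.73] − 0.72 = 1.68 − 0.72 = 0.96.
Reliability = 0.96 / 1.28 = 0.750.

0.750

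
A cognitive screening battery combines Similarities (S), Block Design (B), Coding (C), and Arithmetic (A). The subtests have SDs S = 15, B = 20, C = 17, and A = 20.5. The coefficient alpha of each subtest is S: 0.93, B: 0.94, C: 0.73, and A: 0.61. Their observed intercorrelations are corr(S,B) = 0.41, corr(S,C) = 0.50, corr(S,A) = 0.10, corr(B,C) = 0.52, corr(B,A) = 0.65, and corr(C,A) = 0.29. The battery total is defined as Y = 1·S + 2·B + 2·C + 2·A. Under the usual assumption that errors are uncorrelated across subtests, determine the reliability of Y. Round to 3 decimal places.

Var(Y) = 15² + 2²·20² + 2²·17² + 2²·20.5² + 2·[2·15·20·0.41 + 2·15·17·0.50 + 2·15·20.5·0.10 + 4·20·17·0.52 + 4·20·20.5·0.65 + 4·17·20.5·0.29] = 4662 + 5479.92 = 10141.9.
With uncorrelated errors the cross-covariances are all true-score covariance, so they carry over unchanged; only the diagonal terms shrink to ρᵢσᵢ².
True-score variance = [15²·0.93 + 2²·20²·0.94 + 2²·17²·0.73 + 2²·20.5²·0.61] + 5479.92 = 3582.54 + 5479.92 = 9062.46.
Reliability = 9062.46 / 10141.9 = 0.894.

0.894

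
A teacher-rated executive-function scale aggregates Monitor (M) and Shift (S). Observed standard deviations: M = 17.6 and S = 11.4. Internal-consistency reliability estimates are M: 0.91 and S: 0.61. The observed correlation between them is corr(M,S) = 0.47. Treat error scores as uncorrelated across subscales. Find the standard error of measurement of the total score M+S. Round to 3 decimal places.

8.864

Var(total) = 439.72 + 188.602 = 628.322.
True-score variance = 361.157 + 188.602 = 549.759, so reliability = 0.8750.
Error variance = 628.322 − 549.759 = 78.5628; SEM = √78.5628 = 8.864.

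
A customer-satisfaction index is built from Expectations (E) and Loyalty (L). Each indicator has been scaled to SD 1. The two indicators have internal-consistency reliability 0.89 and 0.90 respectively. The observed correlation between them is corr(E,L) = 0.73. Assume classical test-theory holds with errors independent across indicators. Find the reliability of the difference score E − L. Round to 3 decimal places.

Var(E−L) = 1 + 1 − 2·0.73 = 2 − 1.46 = 0.54.
With uncorrelated errors the cross-covariances are all true-score covariance, so they carry over unchanged; only the diagonal terms shrink to ρᵢσᵢ².
True-score variance = [0.89 + 0.90] − 1.46 = 1.79 − 1.46 = 0.33.
Reliability = 0.33 / 0.54 = 0.611.

0.611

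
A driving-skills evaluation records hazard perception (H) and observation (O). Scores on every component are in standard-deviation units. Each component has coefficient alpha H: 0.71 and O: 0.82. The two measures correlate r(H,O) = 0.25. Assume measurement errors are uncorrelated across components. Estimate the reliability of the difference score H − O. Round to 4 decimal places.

Var(H−O) = 1 + 1 − 2·0.25 = 2 − 0.5 = 1.5.
Because errors are independent across components, Cov(Tᵢ,Tⱼ) = Cov(Xᵢ,Xⱼ); the off-diagonal part of the true-score variance is the same as above.
True-score variance = [0.71 + 0.82] − 0.5 = 1.53 − 0.5 = 1.03.
Reliability = 1.03 / 1.5 = 0.6867.

0.6867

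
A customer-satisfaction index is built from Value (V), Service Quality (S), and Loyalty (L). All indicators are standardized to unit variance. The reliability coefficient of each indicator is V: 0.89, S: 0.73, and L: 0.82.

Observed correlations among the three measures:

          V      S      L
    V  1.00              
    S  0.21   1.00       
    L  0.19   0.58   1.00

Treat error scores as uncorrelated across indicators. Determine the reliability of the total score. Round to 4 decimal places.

0.8871

Var(V+S+L) = 3 + 2·[0.21 + 0.19 + 0.58] = 3 + 1.96 = 4.96.
Because errors are independent across components, Cov(Tᵢ,Tⱼ) = Cov(Xᵢ,Xⱼ); the off-diagonal part of the true-score variance is the same as above.
True-score variance = [0.89 + 0.73 + 0.82] + 1.96 = 2.44 + 1.96 = 4.4.
Reliability = 4.4 / 4.96 = 0.8871.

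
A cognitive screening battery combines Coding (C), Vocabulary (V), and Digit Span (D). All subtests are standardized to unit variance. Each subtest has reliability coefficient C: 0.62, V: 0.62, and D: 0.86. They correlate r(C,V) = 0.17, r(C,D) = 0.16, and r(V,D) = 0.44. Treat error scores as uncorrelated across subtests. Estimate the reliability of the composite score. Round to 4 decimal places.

0.8018

Var(C+V+D) = 3 + 2·[0.17 + 0.16 + 0.44] = 3 + 1.54 = 4.54.
Because errors are independent across components, Cov(Tᵢ,Tⱼ) = Cov(Xᵢ,Xⱼ); the off-diagonal part of the true-score variance is the same as above.
True-score variance = [0.62 + 0.62 + 0.86] + 1.54 = 2.1 + 1.54 = 3.64.
Reliability = 3.64 / 4.54 = 0.8018.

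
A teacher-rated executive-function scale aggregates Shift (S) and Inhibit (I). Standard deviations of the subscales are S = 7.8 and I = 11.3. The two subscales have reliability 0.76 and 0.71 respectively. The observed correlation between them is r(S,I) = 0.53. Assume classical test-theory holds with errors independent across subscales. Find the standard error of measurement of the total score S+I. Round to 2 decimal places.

Var(total) = 188.53 + 93.4284 = 281.958.
True-score variance = 136.898 + 93.4284 = 230.327, so reliability = 0.8169.
Error variance = 281.958 − 230.327 = 51.6317; SEM = √51.6317 = 7.19.

7.19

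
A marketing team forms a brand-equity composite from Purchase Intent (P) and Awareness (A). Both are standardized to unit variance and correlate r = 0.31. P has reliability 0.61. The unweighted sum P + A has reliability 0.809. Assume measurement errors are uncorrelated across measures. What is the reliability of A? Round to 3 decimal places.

Var(P+A) = 2 + 2·0.31 = 2.620.
True-score variance = ρ_P + ρ_A + 2·0.31, so 0.809 = (0.61 + ρ_A + 0.62) / 2.620.
ρ_A = 0.809·2.620 − 0.61 − 0.62 = 0.890.

0.890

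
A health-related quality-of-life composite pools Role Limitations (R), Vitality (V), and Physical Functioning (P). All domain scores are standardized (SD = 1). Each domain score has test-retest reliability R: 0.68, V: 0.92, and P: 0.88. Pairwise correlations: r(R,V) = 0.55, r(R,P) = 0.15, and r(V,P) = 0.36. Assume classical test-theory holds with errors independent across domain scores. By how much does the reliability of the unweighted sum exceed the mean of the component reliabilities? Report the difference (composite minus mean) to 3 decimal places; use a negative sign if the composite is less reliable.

Var(sum) = 3 + 2.12 = 5.12; true-score variance = 2.48 + 2.12 = 4.6; composite reliability = 0.8984.
Mean component reliability = 0.8267.
Difference = 0.8984 − 0.8267 = 0.072.

0.072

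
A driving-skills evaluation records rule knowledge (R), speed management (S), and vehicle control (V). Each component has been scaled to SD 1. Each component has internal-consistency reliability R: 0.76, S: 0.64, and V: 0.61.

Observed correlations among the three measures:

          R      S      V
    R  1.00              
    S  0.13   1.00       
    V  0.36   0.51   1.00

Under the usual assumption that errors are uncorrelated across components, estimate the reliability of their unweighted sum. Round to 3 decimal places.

0.802

Var(R+S+V) = 3 + 2·[0.13 + 0.36 + 0.51] = 3 + 2 = 5.
Under uncorrelated errors the observed covariances equal the true-score covariances, so only the own-variance terms attenuate.
True-score variance = [0.76 + 0.64 + 0.61] + 2 = 2.01 + 2 = 4.01.
Reliability = 4.01 / 5 = 0.802.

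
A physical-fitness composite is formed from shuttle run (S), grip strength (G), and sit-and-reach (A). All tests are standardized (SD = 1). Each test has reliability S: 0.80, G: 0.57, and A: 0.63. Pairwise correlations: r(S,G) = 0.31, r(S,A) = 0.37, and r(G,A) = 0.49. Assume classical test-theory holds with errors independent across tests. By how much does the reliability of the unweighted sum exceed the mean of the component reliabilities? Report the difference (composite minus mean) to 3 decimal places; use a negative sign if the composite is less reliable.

Var(sum) = 3 + 2.34 = 5.34; true-score variance = 2 + 2.34 = 4.34; composite reliability = 0.8127.
Mean component reliability = 0.6667.
Difference = 0.8127 − 0.6667 = 0.146.

0.146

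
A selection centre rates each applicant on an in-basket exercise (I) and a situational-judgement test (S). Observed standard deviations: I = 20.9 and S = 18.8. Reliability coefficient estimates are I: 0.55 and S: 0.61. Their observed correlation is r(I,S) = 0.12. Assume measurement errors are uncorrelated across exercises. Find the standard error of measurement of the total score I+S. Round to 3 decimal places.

18.287

Var(total) = 790.25 + 94.3008 = 884.551.
True-score variance = 455.844 + 94.3008 = 550.145, so reliability = 0.6219.
Error variance = 884.551 − 550.145 = 334.406; SEM = √334.406 = 18.287.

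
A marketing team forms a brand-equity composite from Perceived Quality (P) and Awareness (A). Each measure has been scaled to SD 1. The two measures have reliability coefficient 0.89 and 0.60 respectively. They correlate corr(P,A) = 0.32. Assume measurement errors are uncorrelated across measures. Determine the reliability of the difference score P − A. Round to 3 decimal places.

Var(P−A) = 1 + 1 − 2·0.32 = 2 − 0.64 = 1.36.
With uncorrelated errors the cross-covariances are all true-score covariance, so they carry over unchanged; only the diagonal terms shrink to ρᵢσᵢ².
True-score variance = [0.89 + 0.60] − 0.64 = 1.49 − 0.64 = 0.85.
Reliability = 0.85 / 1.36 = 0.625.

0.625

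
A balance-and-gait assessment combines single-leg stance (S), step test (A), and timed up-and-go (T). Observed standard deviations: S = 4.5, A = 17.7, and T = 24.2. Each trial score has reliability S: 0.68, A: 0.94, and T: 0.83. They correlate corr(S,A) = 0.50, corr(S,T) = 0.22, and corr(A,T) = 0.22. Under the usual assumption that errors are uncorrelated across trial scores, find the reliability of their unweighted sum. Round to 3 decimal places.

Var(S+A+T) = 4.5² + 17.7² + 24.2² + 2·[4.5·17.7·0.50 + 4.5·24.2·0.22 + 17.7·24.2·0.22] = 919.18 + 316.036 = 1235.22.
Because errors are independent across components, Cov(Tᵢ,Tⱼ) = Cov(Xᵢ,Xⱼ); the off-diagonal part of the true-score variance is the same as above.
True-score variance = [4.5²·0.68 + 17.7²·0.94 + 24.2²·0.83] + 316.036 = 794.344 + 316.036 = 1110.38.
Reliability = 1110.38 / 1235.22 = 0.899.

0.899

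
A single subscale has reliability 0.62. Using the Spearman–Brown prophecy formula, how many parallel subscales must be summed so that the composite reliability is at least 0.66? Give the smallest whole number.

2

k ≥ ρ*(1−ρ₁)/(ρ₁(1−ρ*)) = 0.66·0.38 / (0.62·0.34) = 1.190.
Smallest integer k = 2.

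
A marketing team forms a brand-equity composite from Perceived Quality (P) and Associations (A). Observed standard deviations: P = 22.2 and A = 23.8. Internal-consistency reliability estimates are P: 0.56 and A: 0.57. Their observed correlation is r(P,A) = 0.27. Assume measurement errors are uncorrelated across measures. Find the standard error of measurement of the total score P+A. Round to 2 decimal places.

21.46

Var(total) = 1059.28 + 285.314 = 1344.59.
True-score variance = 598.861 + 285.314 = 884.176, so reliability = 0.6576.
Error variance = 1344.59 − 884.176 = 460.419; SEM = √460.419 = 21.46.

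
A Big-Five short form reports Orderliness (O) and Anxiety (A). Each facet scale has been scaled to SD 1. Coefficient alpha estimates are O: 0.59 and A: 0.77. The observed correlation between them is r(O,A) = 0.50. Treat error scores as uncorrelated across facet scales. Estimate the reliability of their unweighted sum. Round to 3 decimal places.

Var(O+A) = 2 + 2·[0.50] = 2 + 1 = 3.
With uncorrelated errors the cross-covariances are all true-score covariance, so they carry over unchanged; only the diagonal terms shrink to ρᵢσᵢ².
True-score variance = [0.59 + 0.77] + 1 = 1.36 + 1 = 2.36.
Reliability = 2.36 / 3 = 0.787.

0.787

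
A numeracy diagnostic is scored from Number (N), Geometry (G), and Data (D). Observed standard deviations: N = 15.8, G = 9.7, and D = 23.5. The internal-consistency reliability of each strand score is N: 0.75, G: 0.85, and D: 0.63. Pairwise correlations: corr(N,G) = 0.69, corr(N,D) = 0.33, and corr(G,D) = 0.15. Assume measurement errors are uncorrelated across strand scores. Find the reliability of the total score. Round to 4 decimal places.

Var(N+G+D) = 15.8² + 9.7² + 23.5² + 2·[15.8·9.7·0.69 + 15.8·23.5·0.33 + 9.7·23.5·0.15] = 895.98 + 524.942 = 1420.92.
With uncorrelated errors the cross-covariances are all true-score covariance, so they carry over unchanged; only the diagonal terms shrink to ρᵢσᵢ².
True-score variance = [15.8²·0.75 + 9.7²·0.85 + 23.5²·0.63] + 524.942 = 615.124 + 524.942 = 1140.07.
Reliability = 1140.07 / 1420.92 = 0.8023.

0.8023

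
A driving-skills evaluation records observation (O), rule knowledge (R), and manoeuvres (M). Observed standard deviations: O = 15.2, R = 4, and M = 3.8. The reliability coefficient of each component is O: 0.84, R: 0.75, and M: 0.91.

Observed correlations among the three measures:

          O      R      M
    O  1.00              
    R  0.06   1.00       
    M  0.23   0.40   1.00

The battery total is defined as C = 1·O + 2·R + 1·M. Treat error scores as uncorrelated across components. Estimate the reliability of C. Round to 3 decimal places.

0.855

Var(C) = 15.2² + 2²·4² + 3.8² + 2·[2·15.2·4·0.06 + 15.2·3.8·0.23 + 2·4·3.8·0.40] = 309.48 + 65.4816 = 374.962.
Under uncorrelated errors the observed covariances equal the true-score covariances, so only the own-variance terms attenuate.
True-score variance = [15.2²·0.84 + 2²·4²·0.75 + 3.8²·0.91] + 65.4816 = 255.214 + 65.4816 = 320.696.
Reliability = 320.696 / 374.962 = 0.855.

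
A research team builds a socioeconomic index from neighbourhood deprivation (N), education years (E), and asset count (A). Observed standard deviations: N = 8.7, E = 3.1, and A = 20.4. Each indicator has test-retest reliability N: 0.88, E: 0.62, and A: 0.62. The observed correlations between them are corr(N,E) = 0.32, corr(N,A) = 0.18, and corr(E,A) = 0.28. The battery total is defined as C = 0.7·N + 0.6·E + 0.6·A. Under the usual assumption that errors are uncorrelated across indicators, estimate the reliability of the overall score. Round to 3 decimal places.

Var(C) = 0.7²·8.7² + 0.6²·3.1² + 0.6²·20.4² + 2·[0.42·8.7·3.1·0.32 + 0.42·8.7·20.4·0.18 + 0.36·3.1·20.4·0.28] = 190.365 + 46.8337 = 237.199.
Under uncorrelated errors the observed covariances equal the true-score covariances, so only the own-variance terms attenuate.
True-score variance = [0.7²·8.7²·0.88 + 0.6²·3.1²·0.62 + 0.6²·20.4²·0.62] + 46.8337 = 127.669 + 46.8337 = 174.503.
Reliability = 174.503 / 237.199 = 0.736.

0.736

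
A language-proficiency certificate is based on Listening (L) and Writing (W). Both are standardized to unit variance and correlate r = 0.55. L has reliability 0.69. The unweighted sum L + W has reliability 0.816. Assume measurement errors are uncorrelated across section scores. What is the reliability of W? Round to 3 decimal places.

0.740

Var(L+W) = 2 + 2·0.55 = 3.100.
True-score variance = ρ_L + ρ_W + 2·0.55, so 0.816 = (0.69 + ρ_W + 1.10) / 3.100.
ρ_W = 0.816·3.100 − 0.69 − 1.10 = 0.740.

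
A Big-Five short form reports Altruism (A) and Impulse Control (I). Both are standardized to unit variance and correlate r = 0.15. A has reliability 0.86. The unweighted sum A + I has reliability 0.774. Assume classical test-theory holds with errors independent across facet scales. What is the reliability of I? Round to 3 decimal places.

Var(A+I) = 2 + 2·0.15 = 2.300.
True-score variance = ρ_A + ρ_I + 2·0.15, so 0.774 = (0.86 + ρ_I + 0.30) / 2.300.
ρ_I = 0.774·2.300 − 0.86 − 0.30 = 0.620.

0.620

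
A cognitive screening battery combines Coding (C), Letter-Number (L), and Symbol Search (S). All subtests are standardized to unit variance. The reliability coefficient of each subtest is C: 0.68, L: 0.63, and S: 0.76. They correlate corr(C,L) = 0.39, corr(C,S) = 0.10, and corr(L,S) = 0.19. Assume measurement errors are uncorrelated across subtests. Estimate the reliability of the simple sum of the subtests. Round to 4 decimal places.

0.7867

Var(C+L+S) = 3 + 2·[0.39 + 0.10 + 0.19] = 3 + 1.36 = 4.36.
Because errors are independent across components, Cov(Tᵢ,Tⱼ) = Cov(Xᵢ,Xⱼ); the off-diagonal part of the true-score variance is the same as above.
True-score variance = [0.68 + 0.63 + 0.76] + 1.36 = 2.07 + 1.36 = 3.43.
Reliability = 3.43 / 4.36 = 0.7867.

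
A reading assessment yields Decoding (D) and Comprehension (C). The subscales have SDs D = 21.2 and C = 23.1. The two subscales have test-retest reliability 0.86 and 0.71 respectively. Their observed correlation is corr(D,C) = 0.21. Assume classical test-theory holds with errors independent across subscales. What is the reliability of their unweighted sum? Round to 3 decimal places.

0.817

Var(D+C) = 21.2² + 23.1² + 2·[21.2·23.1·0.21] = 983.05 + 205.682 = 1188.73.
Because errors are independent across components, Cov(Tᵢ,Tⱼ) = Cov(Xᵢ,Xⱼ); the off-diagonal part of the true-score variance is the same as above.
True-score variance = [21.2²·0.86 + 23.1²·0.71] + 205.682 = 765.381 + 205.682 = 971.064.
Reliability = 971.064 / 1188.73 = 0.817.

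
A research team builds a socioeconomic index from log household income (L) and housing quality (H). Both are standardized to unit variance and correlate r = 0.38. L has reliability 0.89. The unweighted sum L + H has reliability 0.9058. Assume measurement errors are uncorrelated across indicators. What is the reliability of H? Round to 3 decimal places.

Var(L+H) = 2 + 2·0.38 = 2.760.
True-score variance = ρ_L + ρ_H + 2·0.38, so 0.9058 = (0.89 + ρ_H + 0.76) / 2.760.
ρ_H = 0.9058·2.760 − 0.89 − 0.76 = 0.850.

0.850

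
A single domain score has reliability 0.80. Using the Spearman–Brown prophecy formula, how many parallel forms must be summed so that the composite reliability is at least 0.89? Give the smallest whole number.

k ≥ ρ*(1−ρ₁)/(ρ₁(1−ρ*)) = 0.89·0.20 / (0.80·0.11) = 2.023.
Smallest integer k = 3.

3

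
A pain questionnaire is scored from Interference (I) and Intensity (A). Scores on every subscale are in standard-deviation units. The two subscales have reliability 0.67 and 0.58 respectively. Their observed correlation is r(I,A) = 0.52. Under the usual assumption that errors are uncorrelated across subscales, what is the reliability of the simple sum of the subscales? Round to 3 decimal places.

Var(I+A) = 2 + 2·[0.52] = 2 + 1.04 = 3.04.
Because errors are independent across components, Cov(Tᵢ,Tⱼ) = Cov(Xᵢ,Xⱼ); the off-diagonal part of the true-score variance is the same as above.
True-score variance = [0.67 + 0.58] + 1.04 = 1.25 + 1.04 = 2.29.
Reliability = 2.29 / 3.04 = 0.753.

0.753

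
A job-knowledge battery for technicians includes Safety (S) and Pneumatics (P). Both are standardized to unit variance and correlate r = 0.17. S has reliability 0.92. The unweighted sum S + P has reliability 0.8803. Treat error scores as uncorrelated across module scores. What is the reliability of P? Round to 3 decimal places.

0.800

Var(S+P) = 2 + 2·0.17 = 2.340.
True-score variance = ρ_S + ρ_P + 2·0.17, so 0.8803 = (0.92 + ρ_P + 0.34) / 2.340.
ρ_P = 0.8803·2.340 − 0.92 − 0.34 = 0.800.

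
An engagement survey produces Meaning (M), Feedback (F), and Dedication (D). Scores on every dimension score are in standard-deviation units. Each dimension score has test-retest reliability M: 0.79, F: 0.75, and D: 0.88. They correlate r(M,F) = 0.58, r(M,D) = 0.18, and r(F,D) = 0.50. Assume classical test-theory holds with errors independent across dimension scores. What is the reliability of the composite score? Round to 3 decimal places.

Var(M+F+D) = 3 + 2·[0.58 + 0.18 + 0.50] = 3 + 2.52 = 5.52.
Under uncorrelated errors the observed covariances equal the true-score covariances, so only the own-variance terms attenuate.
True-score variance = [0.79 + 0.75 + 0.88] + 2.52 = 2.42 + 2.52 = 4.94.
Reliability = 4.94 / 5.52 = 0.895.

0.895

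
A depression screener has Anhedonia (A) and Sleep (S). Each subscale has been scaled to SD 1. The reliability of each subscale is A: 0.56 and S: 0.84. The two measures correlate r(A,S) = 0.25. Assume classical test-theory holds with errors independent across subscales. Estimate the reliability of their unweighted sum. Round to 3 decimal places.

0.760

Var(A+S) = 2 + 2·[0.25] = 2 + 0.5 = 2.5.
Because errors are independent across components, Cov(Tᵢ,Tⱼ) = Cov(Xᵢ,Xⱼ); the off-diagonal part of the true-score variance is the same as above.
True-score variance = [0.56 + 0.84] + 0.5 = 1.4 + 0.5 = 1.9.
Reliability = 1.9 / 2.5 = 0.760.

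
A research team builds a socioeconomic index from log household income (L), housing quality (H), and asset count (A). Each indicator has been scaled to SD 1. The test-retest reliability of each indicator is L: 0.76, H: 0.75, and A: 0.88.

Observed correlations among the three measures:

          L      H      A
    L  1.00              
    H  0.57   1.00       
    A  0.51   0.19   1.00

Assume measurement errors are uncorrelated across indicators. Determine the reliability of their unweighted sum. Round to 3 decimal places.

Var(L+H+A) = 3 + 2·[0.57 + 0.51 + 0.19] = 3 + 2.54 = 5.54.
Because errors are independent across components, Cov(Tᵢ,Tⱼ) = Cov(Xᵢ,Xⱼ); the off-diagonal part of the true-score variance is the same as above.
True-score variance = [0.76 + 0.75 + 0.88] + 2.54 = 2.39 + 2.54 = 4.93.
Reliability = 4.93 / 5.54 = 0.890.

0.890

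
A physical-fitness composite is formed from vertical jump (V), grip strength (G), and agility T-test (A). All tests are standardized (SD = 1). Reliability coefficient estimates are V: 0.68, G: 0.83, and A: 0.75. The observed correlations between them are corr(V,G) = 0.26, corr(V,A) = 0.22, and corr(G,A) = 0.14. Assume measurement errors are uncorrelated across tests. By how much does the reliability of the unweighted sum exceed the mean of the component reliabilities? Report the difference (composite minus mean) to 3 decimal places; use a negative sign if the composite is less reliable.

0.072

Var(sum) = 3 + 1.24 = 4.24; true-score variance = 2.26 + 1.24 = 3.5; composite reliability = 0.8255.
Mean component reliability = 0.7533.
Difference = 0.8255 − 0.7533 = 0.072.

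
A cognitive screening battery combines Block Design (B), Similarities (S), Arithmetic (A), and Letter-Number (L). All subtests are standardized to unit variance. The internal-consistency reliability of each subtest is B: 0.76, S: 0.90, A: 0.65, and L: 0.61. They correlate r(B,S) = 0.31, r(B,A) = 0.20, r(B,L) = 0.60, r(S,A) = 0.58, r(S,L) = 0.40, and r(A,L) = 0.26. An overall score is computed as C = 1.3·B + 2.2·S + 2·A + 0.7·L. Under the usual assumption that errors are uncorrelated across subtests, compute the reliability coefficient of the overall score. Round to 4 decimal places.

0.8872

Var(C) = 1.3² + 2.2² + 2² + 0.7² + 2·[2.86·0.31 + 2.6·0.20 + 0.91·0.60 + 4.4·0.58 + 1.54·0.40 + 1.4·0.26] = 11.02 + 10.9692 = 21.9892.
Under uncorrelated errors the observed covariances equal the true-score covariances, so only the own-variance terms attenuate.
True-score variance = [1.3²·0.76 + 2.2²·0.90 + 2²·0.65 + 0.7²·0.61] + 10.9692 = 8.5393 + 10.9692 = 19.5085.
Reliability = 19.5085 / 21.9892 = 0.8872.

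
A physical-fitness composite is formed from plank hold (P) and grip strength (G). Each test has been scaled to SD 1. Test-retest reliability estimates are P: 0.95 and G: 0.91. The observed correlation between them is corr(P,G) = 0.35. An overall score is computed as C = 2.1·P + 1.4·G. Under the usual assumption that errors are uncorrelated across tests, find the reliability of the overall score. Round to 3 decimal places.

Var(C) = 2.1² + 1.4² + 2·[2.94·0.35] = 6.37 + 2.058 = 8.428.
Because errors are independent across components, Cov(Tᵢ,Tⱼ) = Cov(Xᵢ,Xⱼ); the off-diagonal part of the true-score variance is the same as above.
True-score variance = [2.1²·0.95 + 1.4²·0.91] + 2.058 = 5.9731 + 2.058 = 8.0311.
Reliability = 8.0311 / 8.428 = 0.953.

0.953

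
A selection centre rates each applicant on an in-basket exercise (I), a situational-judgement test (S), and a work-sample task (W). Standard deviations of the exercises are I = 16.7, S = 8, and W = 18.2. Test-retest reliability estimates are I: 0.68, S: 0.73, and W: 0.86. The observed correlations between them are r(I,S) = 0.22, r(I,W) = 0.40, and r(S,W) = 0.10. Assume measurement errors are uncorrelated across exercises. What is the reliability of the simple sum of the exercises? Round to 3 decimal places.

0.848

Var(I+S+W) = 16.7² + 8² + 18.2² + 2·[16.7·8·0.22 + 16.7·18.2·0.40 + 8·18.2·0.10] = 674.13 + 331.056 = 1005.19.
Because errors are independent across components, Cov(Tᵢ,Tⱼ) = Cov(Xᵢ,Xⱼ); the off-diagonal part of the true-score variance is the same as above.
True-score variance = [16.7²·0.68 + 8²·0.73 + 18.2²·0.86] + 331.056 = 521.232 + 331.056 = 852.288.
Reliability = 852.288 / 1005.19 = 0.848.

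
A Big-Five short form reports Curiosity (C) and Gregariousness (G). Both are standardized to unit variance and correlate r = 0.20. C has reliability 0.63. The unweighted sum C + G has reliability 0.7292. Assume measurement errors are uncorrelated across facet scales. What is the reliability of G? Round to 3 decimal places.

Var(C+G) = 2 + 2·0.20 = 2.400.
True-score variance = ρ_C + ρ_G + 2·0.20, so 0.7292 = (0.63 + ρ_G + 0.40) / 2.400.
ρ_G = 0.7292·2.400 − 0.63 − 0.40 = 0.720.

0.720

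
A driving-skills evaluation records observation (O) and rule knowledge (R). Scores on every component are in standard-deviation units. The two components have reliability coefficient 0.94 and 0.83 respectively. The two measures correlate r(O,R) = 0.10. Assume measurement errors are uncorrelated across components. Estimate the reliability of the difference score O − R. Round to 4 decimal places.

Var(O−R) = 1 + 1 − 2·0.10 = 2 − 0.2 = 1.8.
With uncorrelated errors the cross-covariances are all true-score covariance, so they carry over unchanged; only the diagonal terms shrink to ρᵢσᵢ².
True-score variance = [0.94 + 0.83] − 0.2 = 1.77 − 0.2 = 1.57.
Reliability = 1.57 / 1.8 = 0.8722.

0.8722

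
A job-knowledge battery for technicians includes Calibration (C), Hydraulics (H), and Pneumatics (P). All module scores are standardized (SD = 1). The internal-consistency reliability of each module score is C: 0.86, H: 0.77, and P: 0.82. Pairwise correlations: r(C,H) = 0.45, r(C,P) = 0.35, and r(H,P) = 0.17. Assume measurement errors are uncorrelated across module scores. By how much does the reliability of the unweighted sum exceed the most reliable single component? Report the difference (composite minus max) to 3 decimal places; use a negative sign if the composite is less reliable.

0.029

Var(sum) = 3 + 1.94 = 4.94; true-score variance = 2.45 + 1.94 = 4.39; composite reliability = 0.8887.
Max component reliability = 0.8600.
Difference = 0.8887 − 0.8600 = 0.029.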